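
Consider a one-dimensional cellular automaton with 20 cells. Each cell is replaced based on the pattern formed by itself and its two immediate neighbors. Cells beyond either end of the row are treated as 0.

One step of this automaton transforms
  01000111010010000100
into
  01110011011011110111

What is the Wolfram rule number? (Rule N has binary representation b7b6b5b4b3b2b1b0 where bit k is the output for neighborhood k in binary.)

213

position 6: 111 → 1  (bit 7 = 1)
position 7: 110 → 1  (bit 6 = 1)
position 8: 101 → 0  (bit 5 = 0)
position 2: 100 → 1  (bit 4 = 1)
position 5: 011 → 0  (bit 3 = 0)
position 1: 010 → 1  (bit 2 = 1)
position 0: 001 → 0  (bit 1 = 0)
position 3: 000 → 1  (bit 0 = 1)
bits b7..b0 = 11010101 = 213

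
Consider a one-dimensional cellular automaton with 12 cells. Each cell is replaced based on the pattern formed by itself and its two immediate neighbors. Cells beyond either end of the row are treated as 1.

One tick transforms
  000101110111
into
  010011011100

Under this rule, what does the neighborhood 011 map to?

1

At position 5 the neighborhood is 011; the next row has 1 there.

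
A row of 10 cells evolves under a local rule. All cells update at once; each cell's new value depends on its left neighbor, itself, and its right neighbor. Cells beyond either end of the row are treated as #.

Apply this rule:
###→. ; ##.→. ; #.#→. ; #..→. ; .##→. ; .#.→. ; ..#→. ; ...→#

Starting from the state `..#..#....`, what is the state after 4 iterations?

.#####....

.......##.
.#####....
.......##.  (repeats iteration 1; period 2)
iteration 4: .#####....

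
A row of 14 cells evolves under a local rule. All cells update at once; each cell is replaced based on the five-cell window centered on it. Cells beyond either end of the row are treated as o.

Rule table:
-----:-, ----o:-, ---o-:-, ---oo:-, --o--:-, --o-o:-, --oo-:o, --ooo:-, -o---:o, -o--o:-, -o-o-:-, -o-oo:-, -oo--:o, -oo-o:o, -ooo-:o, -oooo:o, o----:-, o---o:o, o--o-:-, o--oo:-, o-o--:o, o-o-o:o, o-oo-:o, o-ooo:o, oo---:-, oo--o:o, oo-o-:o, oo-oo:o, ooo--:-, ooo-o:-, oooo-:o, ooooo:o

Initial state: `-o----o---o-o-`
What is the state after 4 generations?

--------oooo-o

ooo----oo---o-
oo-----oo-o---
o------oooooo-
--------oooo-o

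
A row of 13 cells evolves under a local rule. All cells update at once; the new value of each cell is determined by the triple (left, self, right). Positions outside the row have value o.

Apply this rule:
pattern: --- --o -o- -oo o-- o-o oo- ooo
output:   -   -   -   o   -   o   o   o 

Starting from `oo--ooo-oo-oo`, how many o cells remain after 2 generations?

11

generation 1: oo--ooooooooo
generation 2: oo--ooooooooo
count of o: 11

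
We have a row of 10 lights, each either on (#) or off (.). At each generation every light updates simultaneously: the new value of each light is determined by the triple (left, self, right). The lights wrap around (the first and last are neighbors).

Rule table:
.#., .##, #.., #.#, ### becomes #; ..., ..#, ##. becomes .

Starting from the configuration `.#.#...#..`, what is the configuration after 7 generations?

generation 1: .####..##.
generation 2: .###.#.#.#
generation 3: ###.######
generation 4: ##.#######
generation 5: #.########
generation 6: .#########
generation 7: #########.

#########.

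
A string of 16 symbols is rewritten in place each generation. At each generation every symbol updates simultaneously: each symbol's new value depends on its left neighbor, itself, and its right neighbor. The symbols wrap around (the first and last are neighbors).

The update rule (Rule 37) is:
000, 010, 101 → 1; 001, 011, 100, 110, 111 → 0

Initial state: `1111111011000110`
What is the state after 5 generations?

1000001111111111

0000000100010001
0111110101010101
1000001111111111
0011100000000000
1000001111111111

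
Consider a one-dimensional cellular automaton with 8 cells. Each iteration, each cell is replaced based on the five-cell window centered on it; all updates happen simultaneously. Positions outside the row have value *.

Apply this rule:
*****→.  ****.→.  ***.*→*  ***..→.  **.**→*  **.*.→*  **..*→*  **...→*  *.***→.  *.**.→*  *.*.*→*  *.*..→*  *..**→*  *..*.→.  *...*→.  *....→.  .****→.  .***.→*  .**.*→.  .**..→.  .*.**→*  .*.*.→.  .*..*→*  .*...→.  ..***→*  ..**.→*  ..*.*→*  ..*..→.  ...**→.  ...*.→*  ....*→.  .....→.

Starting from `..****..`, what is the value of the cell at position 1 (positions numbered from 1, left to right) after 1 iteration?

*

iteration 1: ***...**
position 1 holds *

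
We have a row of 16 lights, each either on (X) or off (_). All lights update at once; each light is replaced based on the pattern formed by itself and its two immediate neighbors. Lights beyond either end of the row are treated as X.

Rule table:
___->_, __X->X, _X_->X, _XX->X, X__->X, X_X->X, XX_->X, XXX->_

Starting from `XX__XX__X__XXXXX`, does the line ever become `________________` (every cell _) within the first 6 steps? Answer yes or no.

step 1: _XXXXXXXXXXX____
step 2: XX_________XX__X
step 3: _XX_______XXXXXX
step 4: XXXX_____XX_____
step 5: ___XX___XXXX___X
step 6: X_XXXX_XX__XX_XX
step 6 is X_XXXX_XX__XX_XX, still not uniform _

no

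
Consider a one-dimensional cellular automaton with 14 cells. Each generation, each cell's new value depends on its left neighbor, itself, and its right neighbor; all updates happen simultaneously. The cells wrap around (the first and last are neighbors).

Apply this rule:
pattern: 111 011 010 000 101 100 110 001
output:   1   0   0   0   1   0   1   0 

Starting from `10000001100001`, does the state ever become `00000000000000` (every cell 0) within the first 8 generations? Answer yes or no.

yes

generation 1: 10000000100000
generation 2: 00000000000000
all cells are 0 at generation 2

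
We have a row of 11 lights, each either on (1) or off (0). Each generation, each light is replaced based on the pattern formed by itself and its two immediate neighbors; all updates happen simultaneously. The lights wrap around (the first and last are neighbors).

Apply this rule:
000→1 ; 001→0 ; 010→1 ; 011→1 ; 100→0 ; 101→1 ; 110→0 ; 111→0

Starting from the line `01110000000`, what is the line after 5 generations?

generation 1: 01000111111
generation 2: 11010100000
generation 3: 10111101110
generation 4: 11100011001
generation 5: 00001010001

00001010001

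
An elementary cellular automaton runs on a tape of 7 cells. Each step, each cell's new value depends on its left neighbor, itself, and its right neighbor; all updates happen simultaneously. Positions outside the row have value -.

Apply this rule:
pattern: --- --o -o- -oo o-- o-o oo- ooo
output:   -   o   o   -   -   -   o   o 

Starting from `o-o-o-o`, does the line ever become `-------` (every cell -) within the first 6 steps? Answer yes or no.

step 1: o-o-o-o  (fixed point — unchanged through step 6)
step 6 is o-o-o-o, still not uniform -

no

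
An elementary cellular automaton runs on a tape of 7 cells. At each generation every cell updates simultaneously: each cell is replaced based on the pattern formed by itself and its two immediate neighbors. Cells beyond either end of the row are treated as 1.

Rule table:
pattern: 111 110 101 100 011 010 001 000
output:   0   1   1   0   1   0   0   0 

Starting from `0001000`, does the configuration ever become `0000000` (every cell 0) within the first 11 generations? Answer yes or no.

yes

generation 1: 0000000
all cells are 0 at generation 1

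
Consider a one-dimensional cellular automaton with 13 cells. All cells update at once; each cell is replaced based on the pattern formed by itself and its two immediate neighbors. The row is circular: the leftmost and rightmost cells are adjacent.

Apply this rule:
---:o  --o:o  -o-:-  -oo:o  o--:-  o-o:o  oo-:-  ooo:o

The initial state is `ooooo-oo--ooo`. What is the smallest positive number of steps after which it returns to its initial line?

oooo-oo--oooo
ooo-oo--ooooo
oo-oo--oooooo
o-oo--ooooooo
-oo--oooooooo
oo--oooooooo-
o--oooooooo-o
--oooooooo-oo
-oooooooo-oo-
oooooooo-oo--
ooooooo-oo--o
oooooo-oo--oo
ooooo-oo--ooo

13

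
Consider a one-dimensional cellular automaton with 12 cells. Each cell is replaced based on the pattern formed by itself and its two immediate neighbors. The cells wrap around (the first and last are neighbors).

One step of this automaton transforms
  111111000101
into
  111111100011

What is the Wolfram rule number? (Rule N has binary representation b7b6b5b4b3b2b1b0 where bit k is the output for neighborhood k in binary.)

position 0: 111 → 1  (bit 7 = 1)
position 5: 110 → 1  (bit 6 = 1)
position 10: 101 → 1  (bit 5 = 1)
position 6: 100 → 1  (bit 4 = 1)
position 11: 011 → 1  (bit 3 = 1)
position 9: 010 → 0  (bit 2 = 0)
position 8: 001 → 0  (bit 1 = 0)
position 7: 000 → 0  (bit 0 = 0)
bits b7..b0 = 11111000 = 248

248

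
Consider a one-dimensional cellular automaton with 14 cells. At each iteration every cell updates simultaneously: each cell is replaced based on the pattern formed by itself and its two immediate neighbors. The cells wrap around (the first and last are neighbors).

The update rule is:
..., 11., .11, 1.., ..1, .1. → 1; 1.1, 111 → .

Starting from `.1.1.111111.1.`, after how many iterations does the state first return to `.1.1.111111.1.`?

11.1.1....1.11
.1.1.111111.1.

2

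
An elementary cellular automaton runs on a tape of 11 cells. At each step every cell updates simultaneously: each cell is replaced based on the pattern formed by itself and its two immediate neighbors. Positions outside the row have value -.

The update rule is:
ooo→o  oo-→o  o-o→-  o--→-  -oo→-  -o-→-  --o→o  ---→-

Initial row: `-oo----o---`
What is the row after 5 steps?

--o--------

o-o---o----
-----o-----
----o------
---o-------
--o--------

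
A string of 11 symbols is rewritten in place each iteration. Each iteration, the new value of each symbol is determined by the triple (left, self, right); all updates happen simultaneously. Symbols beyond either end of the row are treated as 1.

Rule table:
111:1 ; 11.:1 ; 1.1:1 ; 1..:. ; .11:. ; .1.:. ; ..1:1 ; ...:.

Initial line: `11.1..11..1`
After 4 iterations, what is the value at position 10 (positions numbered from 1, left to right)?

.

111..1.1.1.
111.1.1.1.1
1111.1.1.1.
11111.1.1.1
position 10 holds .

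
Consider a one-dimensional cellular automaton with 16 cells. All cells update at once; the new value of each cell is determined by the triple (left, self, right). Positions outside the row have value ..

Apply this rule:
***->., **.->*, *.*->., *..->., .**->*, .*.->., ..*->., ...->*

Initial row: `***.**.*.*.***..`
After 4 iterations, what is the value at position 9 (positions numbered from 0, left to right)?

*.*.**.....*.*.*
....**.***......
***.**.*.*.*****
*.*.**.....*...*
position 9 holds .

.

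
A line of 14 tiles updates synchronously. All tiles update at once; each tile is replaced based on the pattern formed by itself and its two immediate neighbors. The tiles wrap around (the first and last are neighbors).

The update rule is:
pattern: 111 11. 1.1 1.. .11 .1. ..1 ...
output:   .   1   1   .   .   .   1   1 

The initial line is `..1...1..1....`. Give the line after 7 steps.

11..11..1..111
.1.1.1.1..1...
1.1.1.1..1..11
11.1.1..1..1..
.11.1..1..1..1
1.11..1..1..1.
.1.1.1..1..1.1

.1.1.1..1..1.1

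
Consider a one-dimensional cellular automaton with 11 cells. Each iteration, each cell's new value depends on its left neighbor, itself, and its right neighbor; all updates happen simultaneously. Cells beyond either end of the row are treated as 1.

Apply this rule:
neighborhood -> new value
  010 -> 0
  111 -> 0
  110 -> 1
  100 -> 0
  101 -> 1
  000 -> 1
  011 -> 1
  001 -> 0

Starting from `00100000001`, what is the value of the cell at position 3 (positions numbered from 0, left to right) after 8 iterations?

00001111101
01101000111
11110010100
00010001000
01000100010
10010001001
10000100001
10110001101
position 3 holds 1

1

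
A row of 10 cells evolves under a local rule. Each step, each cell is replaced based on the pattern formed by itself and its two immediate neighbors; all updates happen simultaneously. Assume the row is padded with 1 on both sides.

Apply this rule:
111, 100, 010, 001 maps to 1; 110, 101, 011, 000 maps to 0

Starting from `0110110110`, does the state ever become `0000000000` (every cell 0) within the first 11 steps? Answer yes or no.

yes

0000000000
all cells are 0 at step 1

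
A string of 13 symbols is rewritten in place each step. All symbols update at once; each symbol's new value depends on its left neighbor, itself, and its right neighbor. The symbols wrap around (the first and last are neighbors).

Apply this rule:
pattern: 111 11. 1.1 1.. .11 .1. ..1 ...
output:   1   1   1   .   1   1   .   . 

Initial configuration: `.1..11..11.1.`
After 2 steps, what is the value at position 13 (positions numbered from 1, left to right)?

.1..11..1111.
.1..11..1111.
position 13 holds .

.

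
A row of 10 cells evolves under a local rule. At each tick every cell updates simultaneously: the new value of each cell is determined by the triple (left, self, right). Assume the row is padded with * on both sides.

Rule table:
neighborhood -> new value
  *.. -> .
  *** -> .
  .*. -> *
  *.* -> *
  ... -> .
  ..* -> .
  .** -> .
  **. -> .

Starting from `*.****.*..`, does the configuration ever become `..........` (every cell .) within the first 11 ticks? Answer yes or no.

.*....**..
**........
..........
all cells are . at tick 3

yes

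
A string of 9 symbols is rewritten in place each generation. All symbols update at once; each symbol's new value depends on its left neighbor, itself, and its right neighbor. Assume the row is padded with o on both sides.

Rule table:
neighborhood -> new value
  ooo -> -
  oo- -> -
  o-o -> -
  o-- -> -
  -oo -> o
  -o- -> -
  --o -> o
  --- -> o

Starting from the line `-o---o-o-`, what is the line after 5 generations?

generation 1: ---oo----
generation 2: -ooo--ooo
generation 3: -o---oo--
generation 4: ---ooo--o
generation 5: -ooo---oo

-ooo---oo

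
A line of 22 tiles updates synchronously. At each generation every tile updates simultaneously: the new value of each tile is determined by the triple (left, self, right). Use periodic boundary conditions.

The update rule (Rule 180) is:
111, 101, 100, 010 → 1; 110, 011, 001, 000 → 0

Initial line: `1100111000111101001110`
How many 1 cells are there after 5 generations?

10

0010010100011011100101
1011011110000101010111
0100101101000111111011
1110110011100011110100
0101001001010001101110
count of 1: 10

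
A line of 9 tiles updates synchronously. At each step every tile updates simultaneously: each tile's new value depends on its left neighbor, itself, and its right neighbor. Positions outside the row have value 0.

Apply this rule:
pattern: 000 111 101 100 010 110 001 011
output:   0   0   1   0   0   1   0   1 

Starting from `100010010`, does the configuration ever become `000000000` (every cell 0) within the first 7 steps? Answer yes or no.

yes

step 1: 000000000
all cells are 0 at step 1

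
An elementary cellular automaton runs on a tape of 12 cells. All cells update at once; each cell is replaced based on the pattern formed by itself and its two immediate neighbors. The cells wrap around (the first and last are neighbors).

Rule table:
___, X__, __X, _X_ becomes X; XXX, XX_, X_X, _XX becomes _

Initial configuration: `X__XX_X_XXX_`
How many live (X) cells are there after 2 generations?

9

XXX___X_____
___XXXXXXXXX
count of X: 9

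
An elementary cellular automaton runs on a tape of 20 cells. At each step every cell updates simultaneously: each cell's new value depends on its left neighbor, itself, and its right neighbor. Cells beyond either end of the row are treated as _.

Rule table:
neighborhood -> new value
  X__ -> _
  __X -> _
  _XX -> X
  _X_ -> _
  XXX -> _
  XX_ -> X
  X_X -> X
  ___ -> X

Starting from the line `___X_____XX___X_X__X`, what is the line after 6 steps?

_X___XXXX_X_X____X_X

XX___XXX_XX_X__X____
XX_X_X_XXXXX_____XXX
XXX_X_XX___X_XXX_X_X
X_XX_XXX_X__XX_XX_X_
_XXXXX_XX___XXXXXX__
_X___XXXX_X_X____X_X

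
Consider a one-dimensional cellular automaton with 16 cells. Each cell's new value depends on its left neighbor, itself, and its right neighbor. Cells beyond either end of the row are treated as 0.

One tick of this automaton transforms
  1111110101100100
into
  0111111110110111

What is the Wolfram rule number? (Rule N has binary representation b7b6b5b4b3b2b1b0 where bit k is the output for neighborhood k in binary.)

position 1: 111 → 1  (bit 7 = 1)
position 5: 110 → 1  (bit 6 = 1)
position 6: 101 → 1  (bit 5 = 1)
position 11: 100 → 1  (bit 4 = 1)
position 0: 011 → 0  (bit 3 = 0)
position 7: 010 → 1  (bit 2 = 1)
position 12: 001 → 0  (bit 1 = 0)
position 15: 000 → 1  (bit 0 = 1)
bits b7..b0 = 11110101 = 245

245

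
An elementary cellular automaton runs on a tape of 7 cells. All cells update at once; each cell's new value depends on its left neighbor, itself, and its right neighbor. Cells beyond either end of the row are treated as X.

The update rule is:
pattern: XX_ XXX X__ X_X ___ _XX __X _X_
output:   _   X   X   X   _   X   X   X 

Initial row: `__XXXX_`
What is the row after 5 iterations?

XXXXX_X
XXXX_XX
XXX_XXX
XX_XXXX
X_XXXXX

X_XXXXX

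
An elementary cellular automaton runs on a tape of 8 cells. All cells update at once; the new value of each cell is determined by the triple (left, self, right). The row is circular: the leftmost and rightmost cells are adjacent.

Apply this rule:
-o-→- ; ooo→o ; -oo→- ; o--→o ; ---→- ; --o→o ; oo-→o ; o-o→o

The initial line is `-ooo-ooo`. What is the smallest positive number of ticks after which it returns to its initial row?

4

o-ooo-oo
oo-ooo-o
ooo-ooo-
-ooo-ooo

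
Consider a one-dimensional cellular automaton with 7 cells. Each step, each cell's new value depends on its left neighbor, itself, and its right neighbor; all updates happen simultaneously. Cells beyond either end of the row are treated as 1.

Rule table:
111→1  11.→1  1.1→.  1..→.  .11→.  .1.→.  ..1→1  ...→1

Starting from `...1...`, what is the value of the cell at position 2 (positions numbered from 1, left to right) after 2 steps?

step 1: .11..11
step 2: ..1.1.1
position 2 holds .

.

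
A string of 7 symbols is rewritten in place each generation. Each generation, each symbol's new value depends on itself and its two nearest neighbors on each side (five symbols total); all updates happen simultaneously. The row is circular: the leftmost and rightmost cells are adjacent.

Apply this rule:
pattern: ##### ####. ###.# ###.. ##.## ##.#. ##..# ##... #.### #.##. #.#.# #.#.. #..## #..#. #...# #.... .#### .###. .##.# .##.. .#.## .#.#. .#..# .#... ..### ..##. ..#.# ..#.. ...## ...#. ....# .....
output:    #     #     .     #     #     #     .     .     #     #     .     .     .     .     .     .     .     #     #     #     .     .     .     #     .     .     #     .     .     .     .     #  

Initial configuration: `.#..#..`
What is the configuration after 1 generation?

.....#.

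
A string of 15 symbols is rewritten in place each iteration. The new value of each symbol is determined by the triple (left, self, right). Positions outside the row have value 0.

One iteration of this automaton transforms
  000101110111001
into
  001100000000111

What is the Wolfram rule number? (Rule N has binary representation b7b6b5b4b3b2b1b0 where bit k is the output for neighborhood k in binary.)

22

position 6: 111 → 0  (bit 7 = 0)
position 7: 110 → 0  (bit 6 = 0)
position 4: 101 → 0  (bit 5 = 0)
position 12: 100 → 1  (bit 4 = 1)
position 5: 011 → 0  (bit 3 = 0)
position 3: 010 → 1  (bit 2 = 1)
position 2: 001 → 1  (bit 1 = 1)
position 0: 000 → 0  (bit 0 = 0)
bits b7..b0 = 00010110 = 22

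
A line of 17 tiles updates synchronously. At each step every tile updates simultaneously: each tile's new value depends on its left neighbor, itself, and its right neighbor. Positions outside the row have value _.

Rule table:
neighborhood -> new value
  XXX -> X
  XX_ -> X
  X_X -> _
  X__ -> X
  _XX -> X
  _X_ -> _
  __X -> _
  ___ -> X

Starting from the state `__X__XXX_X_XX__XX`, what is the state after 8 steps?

X_XX_XXXXX_XXX_XX

X__X_XXX___XXX_XX
_X___XXXXX_XXX_XX
__XX_XXXXX_XXX_XX
X_XX_XXXXX_XXX_XX
__XX_XXXXX_XXX_XX  (repeats step 3; period 2)
step 8: X_XX_XXXXX_XXX_XX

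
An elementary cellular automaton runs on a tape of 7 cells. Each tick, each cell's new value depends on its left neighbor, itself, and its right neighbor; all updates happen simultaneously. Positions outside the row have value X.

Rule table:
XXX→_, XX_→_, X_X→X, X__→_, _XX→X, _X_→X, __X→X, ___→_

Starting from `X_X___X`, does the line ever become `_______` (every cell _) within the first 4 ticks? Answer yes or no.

no

tick 1: _XX__XX
tick 2: XX__XX_
tick 3: ___XX_X
tick 4: __XX_XX
tick 4 is __XX_XX, still not uniform _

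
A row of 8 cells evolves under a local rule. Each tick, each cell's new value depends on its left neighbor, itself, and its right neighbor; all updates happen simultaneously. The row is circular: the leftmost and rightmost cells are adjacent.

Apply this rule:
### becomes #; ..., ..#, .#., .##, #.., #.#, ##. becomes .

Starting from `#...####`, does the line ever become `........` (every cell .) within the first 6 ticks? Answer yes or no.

.....###
......#.
........
all cells are . at tick 3

yes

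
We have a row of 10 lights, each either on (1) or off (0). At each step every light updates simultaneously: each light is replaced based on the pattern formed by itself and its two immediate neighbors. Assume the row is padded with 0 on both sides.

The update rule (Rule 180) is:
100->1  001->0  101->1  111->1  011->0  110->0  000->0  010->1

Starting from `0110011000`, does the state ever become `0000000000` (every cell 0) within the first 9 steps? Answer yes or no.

step 1: 0001000100
step 2: 0001100110
step 3: 0000010001
step 4: 0000011001
step 5: 0000000101
step 6: 0000000111
step 7: 0000000010
step 8: 0000000011
step 9: 0000000000
all cells are 0 at step 9

yes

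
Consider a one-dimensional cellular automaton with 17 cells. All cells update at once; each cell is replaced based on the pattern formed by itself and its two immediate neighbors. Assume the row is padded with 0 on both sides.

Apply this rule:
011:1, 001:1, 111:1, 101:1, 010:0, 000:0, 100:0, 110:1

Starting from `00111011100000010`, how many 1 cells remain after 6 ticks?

01111111100000100
11111111100001000
11111111100010000
11111111100100000
11111111101000000
11111111110000000
count of 1: 10

10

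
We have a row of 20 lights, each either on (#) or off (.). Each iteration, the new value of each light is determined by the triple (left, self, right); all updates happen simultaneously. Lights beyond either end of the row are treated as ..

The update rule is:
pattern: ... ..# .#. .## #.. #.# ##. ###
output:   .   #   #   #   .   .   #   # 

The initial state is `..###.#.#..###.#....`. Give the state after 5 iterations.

iteration 1: .####.#.#.####.#....
iteration 2: #####.#.#.####.#....
iteration 3: #####.#.#.####.#....  (fixed point — unchanged through iteration 5)

#####.#.#.####.#....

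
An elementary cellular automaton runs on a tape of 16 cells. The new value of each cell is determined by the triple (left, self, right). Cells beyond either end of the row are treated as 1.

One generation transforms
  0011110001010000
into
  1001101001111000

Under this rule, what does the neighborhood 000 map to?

0

At position 7 the neighborhood is 000; the next row has 0 there.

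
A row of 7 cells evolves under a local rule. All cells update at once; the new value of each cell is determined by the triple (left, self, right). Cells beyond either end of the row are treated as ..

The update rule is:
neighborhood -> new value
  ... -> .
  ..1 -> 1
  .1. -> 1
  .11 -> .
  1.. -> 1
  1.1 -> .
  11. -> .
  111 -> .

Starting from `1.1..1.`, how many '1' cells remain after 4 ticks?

tick 1: 1.11111
tick 2: 1......
tick 3: 11.....
tick 4: ..1....
count of 1: 1

1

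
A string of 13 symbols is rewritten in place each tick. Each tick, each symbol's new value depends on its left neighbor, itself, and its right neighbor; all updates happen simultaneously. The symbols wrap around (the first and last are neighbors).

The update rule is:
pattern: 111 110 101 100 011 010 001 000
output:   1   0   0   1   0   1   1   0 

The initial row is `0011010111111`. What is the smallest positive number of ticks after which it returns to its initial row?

21

tick 1: 1100010011110
tick 2: 0010111101100
tick 3: 0110011000010
tick 4: 1001100100111
tick 5: 0110011111011
tick 6: 0001101110000
tick 7: 0010000101000
tick 8: 0111001101100
tick 9: 1010110000010
tick 10: 1010001000110
tick 11: 1011011101000
tick 12: 1000001001101
tick 13: 0100011110000
tick 14: 1110101101000
tick 15: 0100100001101
tick 16: 0111110010001
tick 17: 0011101111011
tick 18: 1101000110000
tick 19: 0001101001001
tick 20: 1010001111111
tick 21: 0011010111111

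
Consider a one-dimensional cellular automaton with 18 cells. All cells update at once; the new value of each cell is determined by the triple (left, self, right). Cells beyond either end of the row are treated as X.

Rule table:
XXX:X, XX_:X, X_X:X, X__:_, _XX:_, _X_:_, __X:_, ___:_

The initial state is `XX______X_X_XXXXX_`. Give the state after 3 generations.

XX_________X_X_XXX

XX_______X_X_XXXXX
XX________X_X_XXXX
XX_________X_X_XXX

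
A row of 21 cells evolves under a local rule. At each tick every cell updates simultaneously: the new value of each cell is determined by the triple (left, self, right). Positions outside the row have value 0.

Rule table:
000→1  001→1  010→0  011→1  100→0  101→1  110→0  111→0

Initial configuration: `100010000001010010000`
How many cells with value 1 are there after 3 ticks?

tick 1: 001100111110100100111
tick 2: 111001100001001001100
tick 3: 100011001110010011001
count of 1: 10

10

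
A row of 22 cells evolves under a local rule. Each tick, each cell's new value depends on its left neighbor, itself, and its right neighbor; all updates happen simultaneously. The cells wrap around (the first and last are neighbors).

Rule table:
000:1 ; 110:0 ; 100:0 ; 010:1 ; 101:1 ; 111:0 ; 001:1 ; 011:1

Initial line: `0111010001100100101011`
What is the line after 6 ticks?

tick 1: 1100110111001101111110
tick 2: 1001101100011011000001
tick 3: 0011011001110110011111
tick 4: 0110110011001100110000
tick 5: 1101100110011001100111
tick 6: 0011001100110011001100

0011001100110011001100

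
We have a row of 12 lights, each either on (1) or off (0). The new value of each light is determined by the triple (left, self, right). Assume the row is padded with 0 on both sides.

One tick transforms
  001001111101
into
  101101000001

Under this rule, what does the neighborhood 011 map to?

1

At position 5 the neighborhood is 011; the next row has 1 there.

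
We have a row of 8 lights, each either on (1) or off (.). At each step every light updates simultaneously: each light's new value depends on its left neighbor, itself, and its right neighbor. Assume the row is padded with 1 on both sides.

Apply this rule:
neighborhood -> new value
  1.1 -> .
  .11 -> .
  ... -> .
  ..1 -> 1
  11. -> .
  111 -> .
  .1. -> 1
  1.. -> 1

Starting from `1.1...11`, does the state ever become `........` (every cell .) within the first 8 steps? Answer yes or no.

yes

..11.1..
11...111
..1.1...
111.11.1
........
all cells are . at step 5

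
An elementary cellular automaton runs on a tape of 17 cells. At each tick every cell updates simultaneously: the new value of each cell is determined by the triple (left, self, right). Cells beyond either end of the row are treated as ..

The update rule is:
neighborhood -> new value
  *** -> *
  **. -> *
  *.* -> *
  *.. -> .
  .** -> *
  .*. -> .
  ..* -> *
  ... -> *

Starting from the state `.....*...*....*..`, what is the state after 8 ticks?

*****..**..***..*
*****.***.****.*.
***************..
***************.*
****************.
****************.  (fixed point — unchanged through tick 8)

****************.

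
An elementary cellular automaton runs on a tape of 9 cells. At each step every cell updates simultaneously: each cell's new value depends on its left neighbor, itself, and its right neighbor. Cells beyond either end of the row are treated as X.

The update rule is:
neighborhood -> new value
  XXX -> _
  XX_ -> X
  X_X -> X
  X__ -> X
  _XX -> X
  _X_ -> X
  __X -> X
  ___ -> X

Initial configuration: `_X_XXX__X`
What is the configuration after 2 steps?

___XXX___

step 1: XXXX_XXXX
step 2: ___XXX___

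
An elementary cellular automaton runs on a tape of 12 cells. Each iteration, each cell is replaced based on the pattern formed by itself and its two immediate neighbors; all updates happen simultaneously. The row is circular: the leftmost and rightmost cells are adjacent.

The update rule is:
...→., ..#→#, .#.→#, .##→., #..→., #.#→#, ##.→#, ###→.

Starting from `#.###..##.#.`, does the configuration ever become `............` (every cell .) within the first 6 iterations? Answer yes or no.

##..#.#.####
.#.#####....
###....#....
..#...##...#
.##..#.#..##
#.#.####.#.#
iteration 6 is #.#.####.#.#, still not uniform .

no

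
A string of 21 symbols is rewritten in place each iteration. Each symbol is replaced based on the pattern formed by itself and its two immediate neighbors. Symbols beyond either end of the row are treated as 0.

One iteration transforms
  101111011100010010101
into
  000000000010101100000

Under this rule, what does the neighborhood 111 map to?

At position 3 the neighborhood is 111; the next row has 0 there.

0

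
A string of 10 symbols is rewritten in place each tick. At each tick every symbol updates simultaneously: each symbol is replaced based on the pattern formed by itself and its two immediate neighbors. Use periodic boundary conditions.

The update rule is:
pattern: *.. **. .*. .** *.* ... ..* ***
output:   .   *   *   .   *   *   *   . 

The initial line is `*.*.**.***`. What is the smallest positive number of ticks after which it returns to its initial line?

30

****.**...
...**.*.**
.**.****.*
*.**...***
**.*.**...
.****.*.**
*...****.*
*.**...**.
**.*.**.**
.****.**..
*...**.*.*
*.**.****.
**.**...**
.**.*.**..
*.****.*.*
**...****.
.*.**...**
***.*.**.*
..****.**.
**...**.*.
.*.**.****
***.**...*
..**.*.**.
**.****.*.
.**...****
*.*.**...*
****.*.**.
...****.**
.**...**.*
*.*.**.***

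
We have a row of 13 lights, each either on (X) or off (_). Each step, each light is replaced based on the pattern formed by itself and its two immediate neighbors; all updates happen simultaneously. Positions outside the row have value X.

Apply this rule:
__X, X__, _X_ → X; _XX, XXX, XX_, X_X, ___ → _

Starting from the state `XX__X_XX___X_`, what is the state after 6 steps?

step 1: __XXX___X_XX_
step 2: XX___X_XX____
step 3: __X_XX___X__X
step 4: XXX___X_XXXX_
step 5: ___X_XX______
step 6: X_XX___X____X

X_XX___X____X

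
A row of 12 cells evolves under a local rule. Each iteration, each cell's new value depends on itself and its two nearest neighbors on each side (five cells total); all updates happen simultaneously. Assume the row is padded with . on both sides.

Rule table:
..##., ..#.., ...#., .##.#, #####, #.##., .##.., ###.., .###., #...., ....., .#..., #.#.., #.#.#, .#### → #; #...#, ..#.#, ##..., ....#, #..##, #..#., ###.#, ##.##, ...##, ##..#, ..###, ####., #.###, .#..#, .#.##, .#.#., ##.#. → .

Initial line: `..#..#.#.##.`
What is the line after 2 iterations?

.##....#.##.
.##.#.#..##.

.##.#.#..##.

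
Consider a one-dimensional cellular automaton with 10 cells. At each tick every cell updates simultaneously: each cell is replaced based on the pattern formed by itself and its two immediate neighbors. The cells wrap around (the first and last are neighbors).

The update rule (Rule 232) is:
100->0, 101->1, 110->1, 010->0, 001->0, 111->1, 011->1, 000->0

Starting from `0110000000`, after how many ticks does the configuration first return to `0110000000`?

1

0110000000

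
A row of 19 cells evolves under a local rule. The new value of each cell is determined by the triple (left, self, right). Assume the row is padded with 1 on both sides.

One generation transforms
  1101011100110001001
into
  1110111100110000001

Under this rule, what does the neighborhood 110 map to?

At position 1 the neighborhood is 110; the next row has 1 there.

1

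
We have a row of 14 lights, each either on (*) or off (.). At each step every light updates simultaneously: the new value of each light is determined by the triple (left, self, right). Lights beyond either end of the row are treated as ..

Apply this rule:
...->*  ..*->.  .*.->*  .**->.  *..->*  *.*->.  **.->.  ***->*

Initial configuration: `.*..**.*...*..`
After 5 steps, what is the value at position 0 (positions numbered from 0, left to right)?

*

.**....***.***
...***..*...*.
**..*.*.***.**
..*.*.*..*....
*.*.*.**.*****
position 0 holds *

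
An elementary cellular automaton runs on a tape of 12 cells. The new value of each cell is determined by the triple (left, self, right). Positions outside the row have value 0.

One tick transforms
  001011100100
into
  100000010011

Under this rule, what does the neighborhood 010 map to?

0

At position 2 the neighborhood is 010; the next row has 0 there.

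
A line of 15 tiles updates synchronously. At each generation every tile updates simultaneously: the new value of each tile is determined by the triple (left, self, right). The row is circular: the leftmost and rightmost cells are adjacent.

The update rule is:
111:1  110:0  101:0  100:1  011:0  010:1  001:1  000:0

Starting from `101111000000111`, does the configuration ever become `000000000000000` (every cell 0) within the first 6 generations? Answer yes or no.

000110100001011
101000110011000
101101001100101
000001110011100
000010101101010
000110100001011
generation 6 is 000110100001011, still not uniform 0

no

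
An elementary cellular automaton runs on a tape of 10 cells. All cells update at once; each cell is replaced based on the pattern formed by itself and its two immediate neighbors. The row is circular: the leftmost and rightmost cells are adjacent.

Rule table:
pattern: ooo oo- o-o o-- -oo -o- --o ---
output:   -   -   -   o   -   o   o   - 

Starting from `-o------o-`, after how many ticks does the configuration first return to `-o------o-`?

ooo----ooo
---o--o---
--oooooo--
-o------o-

4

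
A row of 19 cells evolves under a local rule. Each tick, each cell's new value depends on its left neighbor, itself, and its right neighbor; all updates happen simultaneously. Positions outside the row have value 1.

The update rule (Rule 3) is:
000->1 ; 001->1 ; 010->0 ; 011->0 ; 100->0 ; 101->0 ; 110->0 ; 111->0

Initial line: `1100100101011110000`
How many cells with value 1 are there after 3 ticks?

tick 1: 0001001000000000111
tick 2: 0110010011111111000
tick 3: 0000100100000000011
count of 1: 4

4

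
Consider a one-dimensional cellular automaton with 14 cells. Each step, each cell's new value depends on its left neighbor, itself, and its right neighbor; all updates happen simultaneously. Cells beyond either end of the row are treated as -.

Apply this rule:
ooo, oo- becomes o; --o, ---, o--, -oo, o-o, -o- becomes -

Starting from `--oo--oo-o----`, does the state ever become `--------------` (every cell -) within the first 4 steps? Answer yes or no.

---o---o------
--------------
all cells are - at step 2

yes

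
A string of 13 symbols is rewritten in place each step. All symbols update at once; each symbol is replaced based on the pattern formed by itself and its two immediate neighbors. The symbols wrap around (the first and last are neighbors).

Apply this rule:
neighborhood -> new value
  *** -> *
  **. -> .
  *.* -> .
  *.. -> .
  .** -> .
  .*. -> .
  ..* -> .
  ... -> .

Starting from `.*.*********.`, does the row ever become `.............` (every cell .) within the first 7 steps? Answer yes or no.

....*******..
.....*****...
......***....
.......*.....
.............
all cells are . at step 5

yes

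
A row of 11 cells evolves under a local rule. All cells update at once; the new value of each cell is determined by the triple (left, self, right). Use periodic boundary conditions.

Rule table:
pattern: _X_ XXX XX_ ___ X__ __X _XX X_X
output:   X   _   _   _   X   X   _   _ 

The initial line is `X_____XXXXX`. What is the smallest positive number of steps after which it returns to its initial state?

_X___X_____
XXX_XXX____
_______X__X
X_____XXXXX

4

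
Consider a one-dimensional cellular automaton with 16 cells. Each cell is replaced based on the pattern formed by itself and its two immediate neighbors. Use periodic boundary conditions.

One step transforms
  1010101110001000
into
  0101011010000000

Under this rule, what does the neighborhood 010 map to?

At position 0 the neighborhood is 010; the next row has 0 there.

0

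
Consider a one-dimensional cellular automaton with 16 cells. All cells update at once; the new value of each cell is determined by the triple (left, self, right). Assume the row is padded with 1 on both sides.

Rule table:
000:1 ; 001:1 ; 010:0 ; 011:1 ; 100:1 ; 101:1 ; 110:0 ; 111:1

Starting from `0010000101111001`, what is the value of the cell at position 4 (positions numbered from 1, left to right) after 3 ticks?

tick 1: 1101111011110111
tick 2: 1011110111101111
tick 3: 0111101111011111
position 4 holds 1

1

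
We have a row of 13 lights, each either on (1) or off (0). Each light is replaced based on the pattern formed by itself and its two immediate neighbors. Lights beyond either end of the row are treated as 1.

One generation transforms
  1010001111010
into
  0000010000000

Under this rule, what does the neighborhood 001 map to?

At position 5 the neighborhood is 001; the next row has 1 there.

1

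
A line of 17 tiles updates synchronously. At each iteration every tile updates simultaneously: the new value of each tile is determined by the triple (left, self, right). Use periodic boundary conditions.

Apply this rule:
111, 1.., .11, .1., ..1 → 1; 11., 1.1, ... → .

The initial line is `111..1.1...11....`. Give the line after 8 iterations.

.11111111111..11.

11.111.11.11.1..1
1..11..1..1..1111
.111.111111111111
.11..11111111111.
11.111111111111.1
1..11111111111..1
.111111111111.111
.11111111111..11.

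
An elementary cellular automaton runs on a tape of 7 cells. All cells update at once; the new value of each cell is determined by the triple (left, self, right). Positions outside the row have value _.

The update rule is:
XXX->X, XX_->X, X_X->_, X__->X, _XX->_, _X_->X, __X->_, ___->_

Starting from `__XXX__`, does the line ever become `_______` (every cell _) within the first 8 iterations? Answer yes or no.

no

___XXX_
____XXX
_____XX
______X
______X  (fixed point — unchanged through iteration 8)
iteration 8 is ______X, still not uniform _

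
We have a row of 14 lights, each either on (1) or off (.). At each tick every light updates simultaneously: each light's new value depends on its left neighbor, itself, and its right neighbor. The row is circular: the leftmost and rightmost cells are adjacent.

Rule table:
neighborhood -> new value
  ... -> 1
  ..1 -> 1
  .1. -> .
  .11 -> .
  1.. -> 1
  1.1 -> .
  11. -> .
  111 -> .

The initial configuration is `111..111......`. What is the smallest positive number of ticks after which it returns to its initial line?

...11...111111
111..111......

2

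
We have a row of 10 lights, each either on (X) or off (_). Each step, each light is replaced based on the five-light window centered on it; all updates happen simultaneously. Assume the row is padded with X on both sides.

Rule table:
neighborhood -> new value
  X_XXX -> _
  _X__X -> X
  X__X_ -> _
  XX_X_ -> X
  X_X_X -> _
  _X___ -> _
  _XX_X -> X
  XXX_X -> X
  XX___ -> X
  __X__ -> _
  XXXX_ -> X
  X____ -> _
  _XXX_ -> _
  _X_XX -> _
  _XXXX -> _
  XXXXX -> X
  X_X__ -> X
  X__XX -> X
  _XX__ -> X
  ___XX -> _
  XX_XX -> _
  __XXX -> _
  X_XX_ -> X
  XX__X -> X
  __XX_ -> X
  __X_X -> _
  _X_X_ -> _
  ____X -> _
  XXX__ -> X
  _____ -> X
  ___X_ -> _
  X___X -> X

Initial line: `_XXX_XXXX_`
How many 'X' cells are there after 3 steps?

6

___X___XX_
XX___X_XX_
XXXX___XX_
count of X: 6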